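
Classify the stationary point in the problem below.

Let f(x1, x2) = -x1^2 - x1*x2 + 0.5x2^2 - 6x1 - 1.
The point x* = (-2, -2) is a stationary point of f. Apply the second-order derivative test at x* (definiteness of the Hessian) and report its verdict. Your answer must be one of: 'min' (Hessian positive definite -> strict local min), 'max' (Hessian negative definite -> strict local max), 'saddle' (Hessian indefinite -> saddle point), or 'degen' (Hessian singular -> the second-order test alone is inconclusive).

Compute the Hessian H = grad^2 f:
  H = [[-2, -1], [-1, 1]]
Verify stationarity: grad f(x*) = H x* + g = (0, 0).
Eigenvalues of H: -2.3028, 1.3028.
Eigenvalues have mixed signs, so H is indefinite -> x* is a saddle point.

saddle


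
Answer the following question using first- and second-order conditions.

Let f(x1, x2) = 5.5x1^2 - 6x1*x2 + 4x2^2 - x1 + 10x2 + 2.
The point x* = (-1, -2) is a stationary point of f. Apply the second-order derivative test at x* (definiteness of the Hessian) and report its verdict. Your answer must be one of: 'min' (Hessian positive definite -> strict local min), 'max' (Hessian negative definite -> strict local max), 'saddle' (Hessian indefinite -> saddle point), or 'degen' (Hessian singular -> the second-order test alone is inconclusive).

Compute the Hessian H = grad^2 f:
  H = [[11, -6], [-6, 8]]
Verify stationarity: grad f(x*) = H x* + g = (0, 0).
Eigenvalues of H: 3.3153, 15.6847.
Both eigenvalues > 0, so H is positive definite -> x* is a strict local min.

min


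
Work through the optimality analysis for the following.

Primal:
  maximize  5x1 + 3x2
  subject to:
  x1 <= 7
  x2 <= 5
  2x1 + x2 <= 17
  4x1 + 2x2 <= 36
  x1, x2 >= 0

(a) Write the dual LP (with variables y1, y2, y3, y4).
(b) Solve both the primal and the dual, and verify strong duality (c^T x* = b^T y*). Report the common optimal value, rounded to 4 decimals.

The standard primal-dual pair for 'max c^T x s.t. A x <= b, x >= 0' is:
  Dual:  min b^T y  s.t.  A^T y >= c,  y >= 0.

So the dual LP is:
  minimize  7y1 + 5y2 + 17y3 + 36y4
  subject to:
    y1 + 2y3 + 4y4 >= 5
    y2 + y3 + 2y4 >= 3
    y1, y2, y3, y4 >= 0

Solving the primal: x* = (6, 5).
  primal value c^T x* = 45.
Solving the dual: y* = (0, 0.5, 2.5, 0).
  dual value b^T y* = 45.
Strong duality: c^T x* = b^T y*. Confirmed.

45


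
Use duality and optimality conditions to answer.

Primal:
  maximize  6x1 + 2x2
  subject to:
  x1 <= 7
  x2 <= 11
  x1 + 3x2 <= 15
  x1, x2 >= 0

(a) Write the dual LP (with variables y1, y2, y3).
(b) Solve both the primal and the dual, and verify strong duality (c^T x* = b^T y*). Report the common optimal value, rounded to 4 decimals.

The standard primal-dual pair for 'max c^T x s.t. A x <= b, x >= 0' is:
  Dual:  min b^T y  s.t.  A^T y >= c,  y >= 0.

So the dual LP is:
  minimize  7y1 + 11y2 + 15y3
  subject to:
    y1 + y3 >= 6
    y2 + 3y3 >= 2
    y1, y2, y3 >= 0

Solving the primal: x* = (7, 2.6667).
  primal value c^T x* = 47.3333.
Solving the dual: y* = (5.3333, 0, 0.6667).
  dual value b^T y* = 47.3333.
Strong duality: c^T x* = b^T y*. Confirmed.

47.3333


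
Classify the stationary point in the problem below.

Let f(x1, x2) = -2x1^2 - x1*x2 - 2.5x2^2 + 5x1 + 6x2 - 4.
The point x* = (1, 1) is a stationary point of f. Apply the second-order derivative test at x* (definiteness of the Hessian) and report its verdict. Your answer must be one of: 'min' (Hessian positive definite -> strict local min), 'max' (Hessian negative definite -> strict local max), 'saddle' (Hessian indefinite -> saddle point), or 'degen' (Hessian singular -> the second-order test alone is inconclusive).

Compute the Hessian H = grad^2 f:
  H = [[-4, -1], [-1, -5]]
Verify stationarity: grad f(x*) = H x* + g = (0, 0).
Eigenvalues of H: -5.618, -3.382.
Both eigenvalues < 0, so H is negative definite -> x* is a strict local max.

max


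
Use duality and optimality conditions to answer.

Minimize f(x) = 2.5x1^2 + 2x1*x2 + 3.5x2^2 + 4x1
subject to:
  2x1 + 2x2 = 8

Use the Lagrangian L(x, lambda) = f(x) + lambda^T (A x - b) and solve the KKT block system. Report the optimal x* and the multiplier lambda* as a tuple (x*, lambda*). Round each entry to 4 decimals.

Form the Lagrangian:
  L(x, lambda) = (1/2) x^T Q x + c^T x + lambda^T (A x - b)
Stationarity (grad_x L = 0): Q x + c + A^T lambda = 0.
Primal feasibility: A x = b.

This gives the KKT block system:
  [ Q   A^T ] [ x     ]   [-c ]
  [ A    0  ] [ lambda ] = [ b ]

Solving the linear system:
  x*      = (2, 2)
  lambda* = (-9)
  f(x*)   = 40

x* = (2, 2), lambda* = (-9)


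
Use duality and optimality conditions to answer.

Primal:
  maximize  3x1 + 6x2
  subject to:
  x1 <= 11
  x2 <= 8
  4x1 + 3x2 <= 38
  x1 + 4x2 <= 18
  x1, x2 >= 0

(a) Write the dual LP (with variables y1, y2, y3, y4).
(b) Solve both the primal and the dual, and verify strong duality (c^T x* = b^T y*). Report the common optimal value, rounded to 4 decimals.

The standard primal-dual pair for 'max c^T x s.t. A x <= b, x >= 0' is:
  Dual:  min b^T y  s.t.  A^T y >= c,  y >= 0.

So the dual LP is:
  minimize  11y1 + 8y2 + 38y3 + 18y4
  subject to:
    y1 + 4y3 + y4 >= 3
    y2 + 3y3 + 4y4 >= 6
    y1, y2, y3, y4 >= 0

Solving the primal: x* = (7.5385, 2.6154).
  primal value c^T x* = 38.3077.
Solving the dual: y* = (0, 0, 0.4615, 1.1538).
  dual value b^T y* = 38.3077.
Strong duality: c^T x* = b^T y*. Confirmed.

38.3077


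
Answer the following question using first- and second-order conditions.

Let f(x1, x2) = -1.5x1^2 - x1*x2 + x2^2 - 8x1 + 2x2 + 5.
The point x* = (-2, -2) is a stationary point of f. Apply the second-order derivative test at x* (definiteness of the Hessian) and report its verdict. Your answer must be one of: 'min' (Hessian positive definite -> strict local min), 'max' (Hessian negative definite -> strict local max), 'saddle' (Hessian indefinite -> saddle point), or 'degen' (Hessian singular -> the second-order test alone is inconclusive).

Compute the Hessian H = grad^2 f:
  H = [[-3, -1], [-1, 2]]
Verify stationarity: grad f(x*) = H x* + g = (0, 0).
Eigenvalues of H: -3.1926, 2.1926.
Eigenvalues have mixed signs, so H is indefinite -> x* is a saddle point.

saddle


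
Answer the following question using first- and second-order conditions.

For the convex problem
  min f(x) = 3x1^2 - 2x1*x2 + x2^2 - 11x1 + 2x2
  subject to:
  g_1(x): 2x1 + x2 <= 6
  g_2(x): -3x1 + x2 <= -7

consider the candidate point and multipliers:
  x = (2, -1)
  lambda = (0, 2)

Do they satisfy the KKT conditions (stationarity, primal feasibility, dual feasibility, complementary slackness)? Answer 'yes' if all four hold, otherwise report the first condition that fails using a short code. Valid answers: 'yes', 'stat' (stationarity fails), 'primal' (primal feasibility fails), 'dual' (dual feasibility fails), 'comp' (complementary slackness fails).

Gradient of f: grad f(x) = Q x + c = (3, -4)
Constraint values g_i(x) = a_i^T x - b_i:
  g_1((2, -1)) = -3
  g_2((2, -1)) = 0
Stationarity residual: grad f(x) + sum_i lambda_i a_i = (-3, -2)
  -> stationarity FAILS
Primal feasibility (all g_i <= 0): OK
Dual feasibility (all lambda_i >= 0): OK
Complementary slackness (lambda_i * g_i(x) = 0 for all i): OK

Verdict: the first failing condition is stationarity -> stat.

stat


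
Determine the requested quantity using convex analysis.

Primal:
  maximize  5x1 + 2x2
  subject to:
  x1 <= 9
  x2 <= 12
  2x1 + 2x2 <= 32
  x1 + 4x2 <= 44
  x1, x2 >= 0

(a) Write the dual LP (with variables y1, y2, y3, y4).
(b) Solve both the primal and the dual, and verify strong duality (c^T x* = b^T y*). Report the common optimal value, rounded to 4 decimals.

The standard primal-dual pair for 'max c^T x s.t. A x <= b, x >= 0' is:
  Dual:  min b^T y  s.t.  A^T y >= c,  y >= 0.

So the dual LP is:
  minimize  9y1 + 12y2 + 32y3 + 44y4
  subject to:
    y1 + 2y3 + y4 >= 5
    y2 + 2y3 + 4y4 >= 2
    y1, y2, y3, y4 >= 0

Solving the primal: x* = (9, 7).
  primal value c^T x* = 59.
Solving the dual: y* = (3, 0, 1, 0).
  dual value b^T y* = 59.
Strong duality: c^T x* = b^T y*. Confirmed.

59


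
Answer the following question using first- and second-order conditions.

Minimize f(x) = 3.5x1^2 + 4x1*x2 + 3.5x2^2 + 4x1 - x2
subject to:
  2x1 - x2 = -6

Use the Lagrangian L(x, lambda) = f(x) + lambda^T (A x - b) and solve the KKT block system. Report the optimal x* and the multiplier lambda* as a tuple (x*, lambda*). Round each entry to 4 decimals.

Form the Lagrangian:
  L(x, lambda) = (1/2) x^T Q x + c^T x + lambda^T (A x - b)
Stationarity (grad_x L = 0): Q x + c + A^T lambda = 0.
Primal feasibility: A x = b.

This gives the KKT block system:
  [ Q   A^T ] [ x     ]   [-c ]
  [ A    0  ] [ lambda ] = [ b ]

Solving the linear system:
  x*      = (-2.1569, 1.6863)
  lambda* = (2.1765)
  f(x*)   = 1.3725

x* = (-2.1569, 1.6863), lambda* = (2.1765)


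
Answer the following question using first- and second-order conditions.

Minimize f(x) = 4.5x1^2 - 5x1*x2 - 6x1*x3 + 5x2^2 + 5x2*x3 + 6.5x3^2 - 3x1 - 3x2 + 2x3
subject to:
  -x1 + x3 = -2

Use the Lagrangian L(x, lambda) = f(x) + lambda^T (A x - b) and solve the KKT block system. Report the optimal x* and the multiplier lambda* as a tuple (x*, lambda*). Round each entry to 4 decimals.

Form the Lagrangian:
  L(x, lambda) = (1/2) x^T Q x + c^T x + lambda^T (A x - b)
Stationarity (grad_x L = 0): Q x + c + A^T lambda = 0.
Primal feasibility: A x = b.

This gives the KKT block system:
  [ Q   A^T ] [ x     ]   [-c ]
  [ A    0  ] [ lambda ] = [ b ]

Solving the linear system:
  x*      = (1.5, 1.3, -0.5)
  lambda* = (7)
  f(x*)   = 2.3

x* = (1.5, 1.3, -0.5), lambda* = (7)


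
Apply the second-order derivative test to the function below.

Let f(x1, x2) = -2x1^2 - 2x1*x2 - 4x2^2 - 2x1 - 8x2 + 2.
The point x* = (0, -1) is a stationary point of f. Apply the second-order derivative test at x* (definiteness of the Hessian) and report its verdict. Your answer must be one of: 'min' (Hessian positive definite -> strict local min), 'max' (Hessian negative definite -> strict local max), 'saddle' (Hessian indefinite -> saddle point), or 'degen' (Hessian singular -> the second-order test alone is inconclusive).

Compute the Hessian H = grad^2 f:
  H = [[-4, -2], [-2, -8]]
Verify stationarity: grad f(x*) = H x* + g = (0, 0).
Eigenvalues of H: -8.8284, -3.1716.
Both eigenvalues < 0, so H is negative definite -> x* is a strict local max.

max


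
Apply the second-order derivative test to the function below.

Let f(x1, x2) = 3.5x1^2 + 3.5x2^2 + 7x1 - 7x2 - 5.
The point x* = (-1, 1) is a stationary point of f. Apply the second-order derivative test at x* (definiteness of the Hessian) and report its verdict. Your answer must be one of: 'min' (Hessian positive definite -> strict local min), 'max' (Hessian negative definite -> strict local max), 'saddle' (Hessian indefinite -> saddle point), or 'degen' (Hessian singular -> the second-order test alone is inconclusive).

Compute the Hessian H = grad^2 f:
  H = [[7, 0], [0, 7]]
Verify stationarity: grad f(x*) = H x* + g = (0, 0).
Eigenvalues of H: 7, 7.
Both eigenvalues > 0, so H is positive definite -> x* is a strict local min.

min


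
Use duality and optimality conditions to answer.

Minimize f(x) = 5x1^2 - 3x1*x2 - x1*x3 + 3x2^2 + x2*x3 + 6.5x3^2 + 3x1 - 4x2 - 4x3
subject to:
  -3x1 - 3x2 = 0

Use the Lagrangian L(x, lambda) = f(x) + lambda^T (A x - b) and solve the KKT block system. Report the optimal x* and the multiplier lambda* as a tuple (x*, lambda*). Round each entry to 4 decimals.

Form the Lagrangian:
  L(x, lambda) = (1/2) x^T Q x + c^T x + lambda^T (A x - b)
Stationarity (grad_x L = 0): Q x + c + A^T lambda = 0.
Primal feasibility: A x = b.

This gives the KKT block system:
  [ Q   A^T ] [ x     ]   [-c ]
  [ A    0  ] [ lambda ] = [ b ]

Solving the linear system:
  x*      = (-0.2943, 0.2943, 0.2624)
  lambda* = (-0.3629)
  f(x*)   = -1.555

x* = (-0.2943, 0.2943, 0.2624), lambda* = (-0.3629)


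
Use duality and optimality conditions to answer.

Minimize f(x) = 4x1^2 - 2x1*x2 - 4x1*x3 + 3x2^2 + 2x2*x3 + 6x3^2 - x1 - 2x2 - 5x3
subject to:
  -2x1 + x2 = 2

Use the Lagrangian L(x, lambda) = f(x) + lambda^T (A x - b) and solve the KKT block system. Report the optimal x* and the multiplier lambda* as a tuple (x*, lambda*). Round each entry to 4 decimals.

Form the Lagrangian:
  L(x, lambda) = (1/2) x^T Q x + c^T x + lambda^T (A x - b)
Stationarity (grad_x L = 0): Q x + c + A^T lambda = 0.
Primal feasibility: A x = b.

This gives the KKT block system:
  [ Q   A^T ] [ x     ]   [-c ]
  [ A    0  ] [ lambda ] = [ b ]

Solving the linear system:
  x*      = (-0.625, 0.75, 0.0833)
  lambda* = (-3.9167)
  f(x*)   = 3.2708

x* = (-0.625, 0.75, 0.0833), lambda* = (-3.9167)


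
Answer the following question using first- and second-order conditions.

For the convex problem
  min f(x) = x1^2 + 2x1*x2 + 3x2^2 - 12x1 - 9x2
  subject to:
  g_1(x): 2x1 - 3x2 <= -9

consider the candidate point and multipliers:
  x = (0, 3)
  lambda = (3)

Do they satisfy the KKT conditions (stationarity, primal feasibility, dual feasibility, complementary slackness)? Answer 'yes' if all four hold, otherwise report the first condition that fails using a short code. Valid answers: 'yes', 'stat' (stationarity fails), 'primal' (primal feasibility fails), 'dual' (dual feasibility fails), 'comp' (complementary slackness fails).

Gradient of f: grad f(x) = Q x + c = (-6, 9)
Constraint values g_i(x) = a_i^T x - b_i:
  g_1((0, 3)) = 0
Stationarity residual: grad f(x) + sum_i lambda_i a_i = (0, 0)
  -> stationarity OK
Primal feasibility (all g_i <= 0): OK
Dual feasibility (all lambda_i >= 0): OK
Complementary slackness (lambda_i * g_i(x) = 0 for all i): OK

Verdict: yes, KKT holds.

yes


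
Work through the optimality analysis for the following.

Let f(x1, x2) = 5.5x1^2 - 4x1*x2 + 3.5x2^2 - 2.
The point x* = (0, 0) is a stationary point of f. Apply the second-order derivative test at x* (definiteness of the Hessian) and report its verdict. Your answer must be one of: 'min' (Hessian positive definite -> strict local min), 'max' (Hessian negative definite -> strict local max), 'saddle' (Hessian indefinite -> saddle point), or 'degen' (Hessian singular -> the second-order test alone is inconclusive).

Compute the Hessian H = grad^2 f:
  H = [[11, -4], [-4, 7]]
Verify stationarity: grad f(x*) = H x* + g = (0, 0).
Eigenvalues of H: 4.5279, 13.4721.
Both eigenvalues > 0, so H is positive definite -> x* is a strict local min.

min


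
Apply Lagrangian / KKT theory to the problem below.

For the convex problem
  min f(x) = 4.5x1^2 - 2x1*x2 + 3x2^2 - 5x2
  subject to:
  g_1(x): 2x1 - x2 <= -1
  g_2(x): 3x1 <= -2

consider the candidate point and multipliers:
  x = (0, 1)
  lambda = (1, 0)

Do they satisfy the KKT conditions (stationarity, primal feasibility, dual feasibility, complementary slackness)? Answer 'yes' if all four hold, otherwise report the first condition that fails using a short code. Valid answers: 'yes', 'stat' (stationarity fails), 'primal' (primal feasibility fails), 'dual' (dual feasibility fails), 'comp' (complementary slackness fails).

Gradient of f: grad f(x) = Q x + c = (-2, 1)
Constraint values g_i(x) = a_i^T x - b_i:
  g_1((0, 1)) = 0
  g_2((0, 1)) = 2
Stationarity residual: grad f(x) + sum_i lambda_i a_i = (0, 0)
  -> stationarity OK
Primal feasibility (all g_i <= 0): FAILS
Dual feasibility (all lambda_i >= 0): OK
Complementary slackness (lambda_i * g_i(x) = 0 for all i): OK

Verdict: the first failing condition is primal_feasibility -> primal.

primal


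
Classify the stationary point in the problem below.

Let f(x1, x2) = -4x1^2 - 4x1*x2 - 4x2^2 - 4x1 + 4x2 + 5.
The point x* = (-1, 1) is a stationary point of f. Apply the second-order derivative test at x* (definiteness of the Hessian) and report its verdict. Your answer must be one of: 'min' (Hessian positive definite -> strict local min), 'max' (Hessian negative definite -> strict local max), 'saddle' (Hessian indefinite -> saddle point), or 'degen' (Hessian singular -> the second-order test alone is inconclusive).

Compute the Hessian H = grad^2 f:
  H = [[-8, -4], [-4, -8]]
Verify stationarity: grad f(x*) = H x* + g = (0, 0).
Eigenvalues of H: -12, -4.
Both eigenvalues < 0, so H is negative definite -> x* is a strict local max.

max


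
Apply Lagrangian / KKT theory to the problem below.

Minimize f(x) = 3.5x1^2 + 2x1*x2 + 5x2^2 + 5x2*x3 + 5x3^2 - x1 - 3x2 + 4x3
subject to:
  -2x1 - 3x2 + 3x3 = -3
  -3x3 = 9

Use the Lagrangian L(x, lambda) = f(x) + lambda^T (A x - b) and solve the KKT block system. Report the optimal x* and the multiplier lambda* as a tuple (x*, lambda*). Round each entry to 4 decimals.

Form the Lagrangian:
  L(x, lambda) = (1/2) x^T Q x + c^T x + lambda^T (A x - b)
Stationarity (grad_x L = 0): Q x + c + A^T lambda = 0.
Primal feasibility: A x = b.

This gives the KKT block system:
  [ Q   A^T ] [ x     ]   [-c ]
  [ A    0  ] [ lambda ] = [ b ]

Solving the linear system:
  x*      = (-2.3165, -0.4557, -3)
  lambda* = (-9.0633, -18.4895)
  f(x*)   = 65.4494

x* = (-2.3165, -0.4557, -3), lambda* = (-9.0633, -18.4895)


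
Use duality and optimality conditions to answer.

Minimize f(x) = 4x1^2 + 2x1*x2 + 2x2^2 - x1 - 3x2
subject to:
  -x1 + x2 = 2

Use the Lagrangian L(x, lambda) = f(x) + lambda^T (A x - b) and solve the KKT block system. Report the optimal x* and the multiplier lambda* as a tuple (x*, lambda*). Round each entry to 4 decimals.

Form the Lagrangian:
  L(x, lambda) = (1/2) x^T Q x + c^T x + lambda^T (A x - b)
Stationarity (grad_x L = 0): Q x + c + A^T lambda = 0.
Primal feasibility: A x = b.

This gives the KKT block system:
  [ Q   A^T ] [ x     ]   [-c ]
  [ A    0  ] [ lambda ] = [ b ]

Solving the linear system:
  x*      = (-0.5, 1.5)
  lambda* = (-2)
  f(x*)   = 0

x* = (-0.5, 1.5), lambda* = (-2)


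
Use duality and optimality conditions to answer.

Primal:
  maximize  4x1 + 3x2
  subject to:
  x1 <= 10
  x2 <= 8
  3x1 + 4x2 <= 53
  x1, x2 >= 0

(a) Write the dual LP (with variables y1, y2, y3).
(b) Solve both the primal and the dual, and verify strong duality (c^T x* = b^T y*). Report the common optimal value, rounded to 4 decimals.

The standard primal-dual pair for 'max c^T x s.t. A x <= b, x >= 0' is:
  Dual:  min b^T y  s.t.  A^T y >= c,  y >= 0.

So the dual LP is:
  minimize  10y1 + 8y2 + 53y3
  subject to:
    y1 + 3y3 >= 4
    y2 + 4y3 >= 3
    y1, y2, y3 >= 0

Solving the primal: x* = (10, 5.75).
  primal value c^T x* = 57.25.
Solving the dual: y* = (1.75, 0, 0.75).
  dual value b^T y* = 57.25.
Strong duality: c^T x* = b^T y*. Confirmed.

57.25


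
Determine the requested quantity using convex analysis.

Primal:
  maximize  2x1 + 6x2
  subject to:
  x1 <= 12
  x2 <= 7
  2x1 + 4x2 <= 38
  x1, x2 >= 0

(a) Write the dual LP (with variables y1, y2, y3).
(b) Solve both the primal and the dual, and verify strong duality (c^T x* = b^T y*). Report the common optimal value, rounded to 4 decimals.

The standard primal-dual pair for 'max c^T x s.t. A x <= b, x >= 0' is:
  Dual:  min b^T y  s.t.  A^T y >= c,  y >= 0.

So the dual LP is:
  minimize  12y1 + 7y2 + 38y3
  subject to:
    y1 + 2y3 >= 2
    y2 + 4y3 >= 6
    y1, y2, y3 >= 0

Solving the primal: x* = (5, 7).
  primal value c^T x* = 52.
Solving the dual: y* = (0, 2, 1).
  dual value b^T y* = 52.
Strong duality: c^T x* = b^T y*. Confirmed.

52


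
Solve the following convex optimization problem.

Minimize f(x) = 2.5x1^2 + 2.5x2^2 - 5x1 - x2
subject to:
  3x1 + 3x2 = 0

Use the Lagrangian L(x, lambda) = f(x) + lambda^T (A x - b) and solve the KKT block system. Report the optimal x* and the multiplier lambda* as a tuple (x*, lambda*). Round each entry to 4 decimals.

Form the Lagrangian:
  L(x, lambda) = (1/2) x^T Q x + c^T x + lambda^T (A x - b)
Stationarity (grad_x L = 0): Q x + c + A^T lambda = 0.
Primal feasibility: A x = b.

This gives the KKT block system:
  [ Q   A^T ] [ x     ]   [-c ]
  [ A    0  ] [ lambda ] = [ b ]

Solving the linear system:
  x*      = (0.4, -0.4)
  lambda* = (1)
  f(x*)   = -0.8

x* = (0.4, -0.4), lambda* = (1)


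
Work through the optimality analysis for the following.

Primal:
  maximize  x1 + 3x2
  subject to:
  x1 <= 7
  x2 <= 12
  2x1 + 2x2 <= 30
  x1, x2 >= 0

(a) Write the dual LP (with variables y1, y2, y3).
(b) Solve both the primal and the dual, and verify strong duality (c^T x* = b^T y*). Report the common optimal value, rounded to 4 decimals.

The standard primal-dual pair for 'max c^T x s.t. A x <= b, x >= 0' is:
  Dual:  min b^T y  s.t.  A^T y >= c,  y >= 0.

So the dual LP is:
  minimize  7y1 + 12y2 + 30y3
  subject to:
    y1 + 2y3 >= 1
    y2 + 2y3 >= 3
    y1, y2, y3 >= 0

Solving the primal: x* = (3, 12).
  primal value c^T x* = 39.
Solving the dual: y* = (0, 2, 0.5).
  dual value b^T y* = 39.
Strong duality: c^T x* = b^T y*. Confirmed.

39


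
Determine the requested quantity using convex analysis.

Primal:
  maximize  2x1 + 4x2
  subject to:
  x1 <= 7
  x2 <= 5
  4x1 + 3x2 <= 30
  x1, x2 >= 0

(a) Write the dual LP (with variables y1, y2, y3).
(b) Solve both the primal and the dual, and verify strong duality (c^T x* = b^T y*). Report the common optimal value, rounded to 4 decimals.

The standard primal-dual pair for 'max c^T x s.t. A x <= b, x >= 0' is:
  Dual:  min b^T y  s.t.  A^T y >= c,  y >= 0.

So the dual LP is:
  minimize  7y1 + 5y2 + 30y3
  subject to:
    y1 + 4y3 >= 2
    y2 + 3y3 >= 4
    y1, y2, y3 >= 0

Solving the primal: x* = (3.75, 5).
  primal value c^T x* = 27.5.
Solving the dual: y* = (0, 2.5, 0.5).
  dual value b^T y* = 27.5.
Strong duality: c^T x* = b^T y*. Confirmed.

27.5


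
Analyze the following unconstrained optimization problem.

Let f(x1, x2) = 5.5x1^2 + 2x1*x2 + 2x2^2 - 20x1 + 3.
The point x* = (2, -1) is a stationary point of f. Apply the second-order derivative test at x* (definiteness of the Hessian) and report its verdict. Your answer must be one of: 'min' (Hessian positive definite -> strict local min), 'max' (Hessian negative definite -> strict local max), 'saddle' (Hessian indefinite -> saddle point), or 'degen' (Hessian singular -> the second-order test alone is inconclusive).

Compute the Hessian H = grad^2 f:
  H = [[11, 2], [2, 4]]
Verify stationarity: grad f(x*) = H x* + g = (0, 0).
Eigenvalues of H: 3.4689, 11.5311.
Both eigenvalues > 0, so H is positive definite -> x* is a strict local min.

min


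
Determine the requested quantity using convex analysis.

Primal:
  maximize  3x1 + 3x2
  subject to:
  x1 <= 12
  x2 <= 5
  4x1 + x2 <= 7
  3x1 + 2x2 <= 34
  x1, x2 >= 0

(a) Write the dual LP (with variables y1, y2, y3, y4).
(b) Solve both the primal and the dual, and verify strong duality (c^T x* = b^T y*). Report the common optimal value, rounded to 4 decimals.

The standard primal-dual pair for 'max c^T x s.t. A x <= b, x >= 0' is:
  Dual:  min b^T y  s.t.  A^T y >= c,  y >= 0.

So the dual LP is:
  minimize  12y1 + 5y2 + 7y3 + 34y4
  subject to:
    y1 + 4y3 + 3y4 >= 3
    y2 + y3 + 2y4 >= 3
    y1, y2, y3, y4 >= 0

Solving the primal: x* = (0.5, 5).
  primal value c^T x* = 16.5.
Solving the dual: y* = (0, 2.25, 0.75, 0).
  dual value b^T y* = 16.5.
Strong duality: c^T x* = b^T y*. Confirmed.

16.5


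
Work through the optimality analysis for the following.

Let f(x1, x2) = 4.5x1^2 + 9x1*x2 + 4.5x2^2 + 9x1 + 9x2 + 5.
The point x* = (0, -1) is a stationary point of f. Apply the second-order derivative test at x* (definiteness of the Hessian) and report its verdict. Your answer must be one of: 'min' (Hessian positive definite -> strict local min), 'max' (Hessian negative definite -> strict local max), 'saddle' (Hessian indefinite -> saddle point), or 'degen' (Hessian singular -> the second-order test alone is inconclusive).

Compute the Hessian H = grad^2 f:
  H = [[9, 9], [9, 9]]
Verify stationarity: grad f(x*) = H x* + g = (0, 0).
Eigenvalues of H: 0, 18.
H has a zero eigenvalue (singular; positive semidefinite but not definite), so H is neither positive definite, negative definite, nor indefinite. The second-order test alone is inconclusive -> degen.
(Indeed, f is constant along the null direction of H through x*, so x* is not a strict local extremum.)

degen


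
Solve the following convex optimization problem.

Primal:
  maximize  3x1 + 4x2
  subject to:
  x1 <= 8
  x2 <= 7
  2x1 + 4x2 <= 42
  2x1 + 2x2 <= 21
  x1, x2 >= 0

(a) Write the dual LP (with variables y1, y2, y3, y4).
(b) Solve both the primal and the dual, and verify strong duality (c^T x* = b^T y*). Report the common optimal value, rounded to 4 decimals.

The standard primal-dual pair for 'max c^T x s.t. A x <= b, x >= 0' is:
  Dual:  min b^T y  s.t.  A^T y >= c,  y >= 0.

So the dual LP is:
  minimize  8y1 + 7y2 + 42y3 + 21y4
  subject to:
    y1 + 2y3 + 2y4 >= 3
    y2 + 4y3 + 2y4 >= 4
    y1, y2, y3, y4 >= 0

Solving the primal: x* = (3.5, 7).
  primal value c^T x* = 38.5.
Solving the dual: y* = (0, 1, 0, 1.5).
  dual value b^T y* = 38.5.
Strong duality: c^T x* = b^T y*. Confirmed.

38.5


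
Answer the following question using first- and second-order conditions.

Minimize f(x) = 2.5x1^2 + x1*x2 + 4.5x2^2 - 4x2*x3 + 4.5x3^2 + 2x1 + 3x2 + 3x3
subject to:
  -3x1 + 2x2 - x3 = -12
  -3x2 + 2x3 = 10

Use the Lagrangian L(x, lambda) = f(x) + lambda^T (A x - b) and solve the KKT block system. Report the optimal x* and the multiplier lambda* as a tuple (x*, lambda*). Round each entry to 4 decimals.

Form the Lagrangian:
  L(x, lambda) = (1/2) x^T Q x + c^T x + lambda^T (A x - b)
Stationarity (grad_x L = 0): Q x + c + A^T lambda = 0.
Primal feasibility: A x = b.

This gives the KKT block system:
  [ Q   A^T ] [ x     ]   [-c ]
  [ A    0  ] [ lambda ] = [ b ]

Solving the linear system:
  x*      = (1.7727, -3.3636, -0.0455)
  lambda* = (2.5, -6.7727)
  f(x*)   = 45.5227

x* = (1.7727, -3.3636, -0.0455), lambda* = (2.5, -6.7727)


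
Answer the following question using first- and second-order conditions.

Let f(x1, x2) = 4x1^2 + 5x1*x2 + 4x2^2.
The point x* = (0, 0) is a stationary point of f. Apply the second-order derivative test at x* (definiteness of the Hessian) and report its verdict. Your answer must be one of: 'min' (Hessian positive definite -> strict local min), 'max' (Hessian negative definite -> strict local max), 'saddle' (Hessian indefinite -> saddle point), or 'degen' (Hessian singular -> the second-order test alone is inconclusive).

Compute the Hessian H = grad^2 f:
  H = [[8, 5], [5, 8]]
Verify stationarity: grad f(x*) = H x* + g = (0, 0).
Eigenvalues of H: 3, 13.
Both eigenvalues > 0, so H is positive definite -> x* is a strict local min.

min


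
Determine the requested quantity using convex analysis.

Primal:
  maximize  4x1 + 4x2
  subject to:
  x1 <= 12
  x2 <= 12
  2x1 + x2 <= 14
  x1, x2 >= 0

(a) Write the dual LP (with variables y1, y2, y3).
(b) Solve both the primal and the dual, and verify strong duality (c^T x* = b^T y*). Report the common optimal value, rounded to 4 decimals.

The standard primal-dual pair for 'max c^T x s.t. A x <= b, x >= 0' is:
  Dual:  min b^T y  s.t.  A^T y >= c,  y >= 0.

So the dual LP is:
  minimize  12y1 + 12y2 + 14y3
  subject to:
    y1 + 2y3 >= 4
    y2 + y3 >= 4
    y1, y2, y3 >= 0

Solving the primal: x* = (1, 12).
  primal value c^T x* = 52.
Solving the dual: y* = (0, 2, 2).
  dual value b^T y* = 52.
Strong duality: c^T x* = b^T y*. Confirmed.

52


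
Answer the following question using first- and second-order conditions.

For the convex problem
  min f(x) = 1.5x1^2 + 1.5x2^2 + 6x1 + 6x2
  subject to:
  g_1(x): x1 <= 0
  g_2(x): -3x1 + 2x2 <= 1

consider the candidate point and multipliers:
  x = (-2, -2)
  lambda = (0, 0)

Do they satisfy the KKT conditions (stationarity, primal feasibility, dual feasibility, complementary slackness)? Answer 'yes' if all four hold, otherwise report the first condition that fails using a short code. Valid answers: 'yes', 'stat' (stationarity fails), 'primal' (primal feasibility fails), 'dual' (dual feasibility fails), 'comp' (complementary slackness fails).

Gradient of f: grad f(x) = Q x + c = (0, 0)
Constraint values g_i(x) = a_i^T x - b_i:
  g_1((-2, -2)) = -2
  g_2((-2, -2)) = 1
Stationarity residual: grad f(x) + sum_i lambda_i a_i = (0, 0)
  -> stationarity OK
Primal feasibility (all g_i <= 0): FAILS
Dual feasibility (all lambda_i >= 0): OK
Complementary slackness (lambda_i * g_i(x) = 0 for all i): OK

Verdict: the first failing condition is primal_feasibility -> primal.

primal


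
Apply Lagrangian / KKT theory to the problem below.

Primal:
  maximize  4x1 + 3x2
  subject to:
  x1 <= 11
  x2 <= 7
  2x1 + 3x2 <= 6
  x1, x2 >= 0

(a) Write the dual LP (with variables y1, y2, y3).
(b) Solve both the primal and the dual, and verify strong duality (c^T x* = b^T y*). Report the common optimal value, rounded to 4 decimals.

The standard primal-dual pair for 'max c^T x s.t. A x <= b, x >= 0' is:
  Dual:  min b^T y  s.t.  A^T y >= c,  y >= 0.

So the dual LP is:
  minimize  11y1 + 7y2 + 6y3
  subject to:
    y1 + 2y3 >= 4
    y2 + 3y3 >= 3
    y1, y2, y3 >= 0

Solving the primal: x* = (3, 0).
  primal value c^T x* = 12.
Solving the dual: y* = (0, 0, 2).
  dual value b^T y* = 12.
Strong duality: c^T x* = b^T y*. Confirmed.

12


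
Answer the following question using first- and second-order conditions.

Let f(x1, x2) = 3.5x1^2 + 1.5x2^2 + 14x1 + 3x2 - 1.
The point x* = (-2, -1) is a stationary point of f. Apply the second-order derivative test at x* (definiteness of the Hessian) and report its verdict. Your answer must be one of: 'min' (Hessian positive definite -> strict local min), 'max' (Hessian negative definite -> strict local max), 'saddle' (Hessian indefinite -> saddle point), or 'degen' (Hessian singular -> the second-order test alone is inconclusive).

Compute the Hessian H = grad^2 f:
  H = [[7, 0], [0, 3]]
Verify stationarity: grad f(x*) = H x* + g = (0, 0).
Eigenvalues of H: 3, 7.
Both eigenvalues > 0, so H is positive definite -> x* is a strict local min.

min


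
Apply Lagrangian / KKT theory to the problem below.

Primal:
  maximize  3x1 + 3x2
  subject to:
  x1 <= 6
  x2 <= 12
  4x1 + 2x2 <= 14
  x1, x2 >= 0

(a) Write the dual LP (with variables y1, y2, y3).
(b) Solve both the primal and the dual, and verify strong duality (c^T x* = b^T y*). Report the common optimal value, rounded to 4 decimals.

The standard primal-dual pair for 'max c^T x s.t. A x <= b, x >= 0' is:
  Dual:  min b^T y  s.t.  A^T y >= c,  y >= 0.

So the dual LP is:
  minimize  6y1 + 12y2 + 14y3
  subject to:
    y1 + 4y3 >= 3
    y2 + 2y3 >= 3
    y1, y2, y3 >= 0

Solving the primal: x* = (0, 7).
  primal value c^T x* = 21.
Solving the dual: y* = (0, 0, 1.5).
  dual value b^T y* = 21.
Strong duality: c^T x* = b^T y*. Confirmed.

21


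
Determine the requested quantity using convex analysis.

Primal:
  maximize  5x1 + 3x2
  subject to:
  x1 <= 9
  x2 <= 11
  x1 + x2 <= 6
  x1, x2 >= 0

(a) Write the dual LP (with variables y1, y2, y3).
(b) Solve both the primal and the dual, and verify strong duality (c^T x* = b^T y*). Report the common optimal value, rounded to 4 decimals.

The standard primal-dual pair for 'max c^T x s.t. A x <= b, x >= 0' is:
  Dual:  min b^T y  s.t.  A^T y >= c,  y >= 0.

So the dual LP is:
  minimize  9y1 + 11y2 + 6y3
  subject to:
    y1 + y3 >= 5
    y2 + y3 >= 3
    y1, y2, y3 >= 0

Solving the primal: x* = (6, 0).
  primal value c^T x* = 30.
Solving the dual: y* = (0, 0, 5).
  dual value b^T y* = 30.
Strong duality: c^T x* = b^T y*. Confirmed.

30


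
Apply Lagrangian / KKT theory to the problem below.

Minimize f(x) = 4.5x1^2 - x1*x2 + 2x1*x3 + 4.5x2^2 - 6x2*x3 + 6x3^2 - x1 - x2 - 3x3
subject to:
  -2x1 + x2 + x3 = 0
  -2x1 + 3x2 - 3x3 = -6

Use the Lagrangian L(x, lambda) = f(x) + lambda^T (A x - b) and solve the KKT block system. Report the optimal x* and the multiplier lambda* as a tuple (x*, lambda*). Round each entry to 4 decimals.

Form the Lagrangian:
  L(x, lambda) = (1/2) x^T Q x + c^T x + lambda^T (A x - b)
Stationarity (grad_x L = 0): Q x + c + A^T lambda = 0.
Primal feasibility: A x = b.

This gives the KKT block system:
  [ Q   A^T ] [ x     ]   [-c ]
  [ A    0  ] [ lambda ] = [ b ]

Solving the linear system:
  x*      = (0.4746, -0.3672, 1.3164)
  lambda* = (-1.6356, 4.7712)
  f(x*)   = 12.2853

x* = (0.4746, -0.3672, 1.3164), lambda* = (-1.6356, 4.7712)


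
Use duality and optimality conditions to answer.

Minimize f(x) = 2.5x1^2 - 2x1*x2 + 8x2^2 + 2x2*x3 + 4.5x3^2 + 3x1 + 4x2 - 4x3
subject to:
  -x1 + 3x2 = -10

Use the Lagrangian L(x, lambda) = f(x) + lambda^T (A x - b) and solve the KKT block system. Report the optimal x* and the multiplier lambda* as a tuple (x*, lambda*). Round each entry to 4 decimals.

Form the Lagrangian:
  L(x, lambda) = (1/2) x^T Q x + c^T x + lambda^T (A x - b)
Stationarity (grad_x L = 0): Q x + c + A^T lambda = 0.
Primal feasibility: A x = b.

This gives the KKT block system:
  [ Q   A^T ] [ x     ]   [-c ]
  [ A    0  ] [ lambda ] = [ b ]

Solving the linear system:
  x*      = (1.1098, -2.9634, 1.103)
  lambda* = (14.476)
  f(x*)   = 65.9119

x* = (1.1098, -2.9634, 1.103), lambda* = (14.476)


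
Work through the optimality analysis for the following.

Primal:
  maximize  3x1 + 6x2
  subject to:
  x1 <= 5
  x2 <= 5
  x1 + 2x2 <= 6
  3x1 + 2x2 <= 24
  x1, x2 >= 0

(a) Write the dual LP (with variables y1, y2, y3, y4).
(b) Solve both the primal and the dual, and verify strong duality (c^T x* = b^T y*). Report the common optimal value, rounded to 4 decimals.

The standard primal-dual pair for 'max c^T x s.t. A x <= b, x >= 0' is:
  Dual:  min b^T y  s.t.  A^T y >= c,  y >= 0.

So the dual LP is:
  minimize  5y1 + 5y2 + 6y3 + 24y4
  subject to:
    y1 + y3 + 3y4 >= 3
    y2 + 2y3 + 2y4 >= 6
    y1, y2, y3, y4 >= 0

Solving the primal: x* = (0, 3).
  primal value c^T x* = 18.
Solving the dual: y* = (0, 0, 3, 0).
  dual value b^T y* = 18.
Strong duality: c^T x* = b^T y*. Confirmed.

18


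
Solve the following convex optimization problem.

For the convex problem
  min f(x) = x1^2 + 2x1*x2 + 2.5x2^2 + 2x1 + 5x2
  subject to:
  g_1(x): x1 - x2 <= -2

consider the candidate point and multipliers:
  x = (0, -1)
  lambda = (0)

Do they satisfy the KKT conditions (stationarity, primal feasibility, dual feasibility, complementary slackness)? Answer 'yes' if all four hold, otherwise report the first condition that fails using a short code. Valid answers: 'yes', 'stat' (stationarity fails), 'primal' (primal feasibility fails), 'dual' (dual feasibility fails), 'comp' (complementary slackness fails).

Gradient of f: grad f(x) = Q x + c = (0, 0)
Constraint values g_i(x) = a_i^T x - b_i:
  g_1((0, -1)) = 3
Stationarity residual: grad f(x) + sum_i lambda_i a_i = (0, 0)
  -> stationarity OK
Primal feasibility (all g_i <= 0): FAILS
Dual feasibility (all lambda_i >= 0): OK
Complementary slackness (lambda_i * g_i(x) = 0 for all i): OK

Verdict: the first failing condition is primal_feasibility -> primal.

primal


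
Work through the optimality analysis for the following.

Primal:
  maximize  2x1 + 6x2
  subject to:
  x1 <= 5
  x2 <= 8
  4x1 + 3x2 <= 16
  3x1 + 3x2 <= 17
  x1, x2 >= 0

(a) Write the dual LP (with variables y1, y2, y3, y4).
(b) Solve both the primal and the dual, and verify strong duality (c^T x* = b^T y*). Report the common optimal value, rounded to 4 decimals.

The standard primal-dual pair for 'max c^T x s.t. A x <= b, x >= 0' is:
  Dual:  min b^T y  s.t.  A^T y >= c,  y >= 0.

So the dual LP is:
  minimize  5y1 + 8y2 + 16y3 + 17y4
  subject to:
    y1 + 4y3 + 3y4 >= 2
    y2 + 3y3 + 3y4 >= 6
    y1, y2, y3, y4 >= 0

Solving the primal: x* = (0, 5.3333).
  primal value c^T x* = 32.
Solving the dual: y* = (0, 0, 2, 0).
  dual value b^T y* = 32.
Strong duality: c^T x* = b^T y*. Confirmed.

32


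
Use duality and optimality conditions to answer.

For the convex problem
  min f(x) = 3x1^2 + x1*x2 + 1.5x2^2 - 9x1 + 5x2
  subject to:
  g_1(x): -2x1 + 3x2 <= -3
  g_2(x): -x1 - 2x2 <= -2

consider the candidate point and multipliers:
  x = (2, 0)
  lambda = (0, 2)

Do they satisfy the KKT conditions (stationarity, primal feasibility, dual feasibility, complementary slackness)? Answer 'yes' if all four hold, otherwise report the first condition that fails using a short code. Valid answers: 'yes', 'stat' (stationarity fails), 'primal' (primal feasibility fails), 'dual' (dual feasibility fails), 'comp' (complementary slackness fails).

Gradient of f: grad f(x) = Q x + c = (3, 7)
Constraint values g_i(x) = a_i^T x - b_i:
  g_1((2, 0)) = -1
  g_2((2, 0)) = 0
Stationarity residual: grad f(x) + sum_i lambda_i a_i = (1, 3)
  -> stationarity FAILS
Primal feasibility (all g_i <= 0): OK
Dual feasibility (all lambda_i >= 0): OK
Complementary slackness (lambda_i * g_i(x) = 0 for all i): OK

Verdict: the first failing condition is stationarity -> stat.

stat


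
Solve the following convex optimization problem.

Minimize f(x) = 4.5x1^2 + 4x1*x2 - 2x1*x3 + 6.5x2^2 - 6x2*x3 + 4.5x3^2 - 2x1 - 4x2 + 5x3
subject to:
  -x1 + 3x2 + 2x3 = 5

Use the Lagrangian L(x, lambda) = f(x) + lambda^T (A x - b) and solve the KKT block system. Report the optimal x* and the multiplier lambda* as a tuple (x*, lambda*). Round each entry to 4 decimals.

Form the Lagrangian:
  L(x, lambda) = (1/2) x^T Q x + c^T x + lambda^T (A x - b)
Stationarity (grad_x L = 0): Q x + c + A^T lambda = 0.
Primal feasibility: A x = b.

This gives the KKT block system:
  [ Q   A^T ] [ x     ]   [-c ]
  [ A    0  ] [ lambda ] = [ b ]

Solving the linear system:
  x*      = (-0.3864, 1.1549, 0.5745)
  lambda* = (-2.007)
  f(x*)   = 4.5303

x* = (-0.3864, 1.1549, 0.5745), lambda* = (-2.007)


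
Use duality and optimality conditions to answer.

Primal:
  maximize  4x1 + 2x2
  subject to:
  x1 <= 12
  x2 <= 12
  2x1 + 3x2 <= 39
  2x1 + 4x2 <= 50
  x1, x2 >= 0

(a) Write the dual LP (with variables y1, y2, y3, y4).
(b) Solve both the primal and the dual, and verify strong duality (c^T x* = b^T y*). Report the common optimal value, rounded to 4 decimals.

The standard primal-dual pair for 'max c^T x s.t. A x <= b, x >= 0' is:
  Dual:  min b^T y  s.t.  A^T y >= c,  y >= 0.

So the dual LP is:
  minimize  12y1 + 12y2 + 39y3 + 50y4
  subject to:
    y1 + 2y3 + 2y4 >= 4
    y2 + 3y3 + 4y4 >= 2
    y1, y2, y3, y4 >= 0

Solving the primal: x* = (12, 5).
  primal value c^T x* = 58.
Solving the dual: y* = (2.6667, 0, 0.6667, 0).
  dual value b^T y* = 58.
Strong duality: c^T x* = b^T y*. Confirmed.

58


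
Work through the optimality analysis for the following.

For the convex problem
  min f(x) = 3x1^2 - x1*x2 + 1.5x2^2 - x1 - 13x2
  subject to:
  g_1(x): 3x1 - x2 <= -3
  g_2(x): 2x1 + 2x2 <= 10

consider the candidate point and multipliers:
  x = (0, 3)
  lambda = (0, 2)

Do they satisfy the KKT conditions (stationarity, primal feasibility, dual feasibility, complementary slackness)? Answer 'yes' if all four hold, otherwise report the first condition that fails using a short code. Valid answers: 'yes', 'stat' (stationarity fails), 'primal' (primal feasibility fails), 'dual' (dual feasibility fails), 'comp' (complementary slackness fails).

Gradient of f: grad f(x) = Q x + c = (-4, -4)
Constraint values g_i(x) = a_i^T x - b_i:
  g_1((0, 3)) = 0
  g_2((0, 3)) = -4
Stationarity residual: grad f(x) + sum_i lambda_i a_i = (0, 0)
  -> stationarity OK
Primal feasibility (all g_i <= 0): OK
Dual feasibility (all lambda_i >= 0): OK
Complementary slackness (lambda_i * g_i(x) = 0 for all i): FAILS

Verdict: the first failing condition is complementary_slackness -> comp.

comp


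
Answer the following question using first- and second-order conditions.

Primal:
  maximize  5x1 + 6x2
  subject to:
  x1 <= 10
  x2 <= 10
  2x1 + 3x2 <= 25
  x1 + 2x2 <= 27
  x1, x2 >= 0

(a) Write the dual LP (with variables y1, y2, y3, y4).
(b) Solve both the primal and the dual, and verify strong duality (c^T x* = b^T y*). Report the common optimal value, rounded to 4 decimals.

The standard primal-dual pair for 'max c^T x s.t. A x <= b, x >= 0' is:
  Dual:  min b^T y  s.t.  A^T y >= c,  y >= 0.

So the dual LP is:
  minimize  10y1 + 10y2 + 25y3 + 27y4
  subject to:
    y1 + 2y3 + y4 >= 5
    y2 + 3y3 + 2y4 >= 6
    y1, y2, y3, y4 >= 0

Solving the primal: x* = (10, 1.6667).
  primal value c^T x* = 60.
Solving the dual: y* = (1, 0, 2, 0).
  dual value b^T y* = 60.
Strong duality: c^T x* = b^T y*. Confirmed.

60
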